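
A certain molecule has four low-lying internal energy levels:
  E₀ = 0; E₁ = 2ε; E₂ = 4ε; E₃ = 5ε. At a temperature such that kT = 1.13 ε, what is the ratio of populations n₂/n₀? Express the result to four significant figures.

0.02902

n₂/n₀ = exp[−(E₂−E₀)/kT] = exp(−(4ε)/(1.13ε)) = exp(-3.53982) = 0.02902.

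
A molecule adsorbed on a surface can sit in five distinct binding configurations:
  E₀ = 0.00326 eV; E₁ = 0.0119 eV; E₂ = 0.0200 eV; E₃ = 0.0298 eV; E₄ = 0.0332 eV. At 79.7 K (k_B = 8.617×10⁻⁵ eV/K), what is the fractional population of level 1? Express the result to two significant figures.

0.20

k_BT = 8.617×10⁻⁵ × 79.7 K = 0.006868 eV.
Eᵢ/kT = 0.4747, 1.733, 2.912, 4.339, 4.834.
Z = Σ e^(−Eᵢ/kT) = e^(−0.4747) + e^(−1.733) + e^(−2.912) + e^(−4.339) + e^(−4.834) = 0.6221 + 0.1768 + 0.05437 + 0.01305 + 0.007955 = 0.8743.
P₁ = e^(−E₁/kT) / Z = 0.1768/0.8743 = 0.20.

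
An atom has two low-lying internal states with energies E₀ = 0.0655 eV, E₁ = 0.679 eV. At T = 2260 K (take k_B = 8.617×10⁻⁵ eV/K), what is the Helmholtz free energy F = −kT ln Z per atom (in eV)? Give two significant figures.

k_BT = 8.617×10⁻⁵ × 2260 K = 0.1947 eV.
Eᵢ/kT = 0.3364, 3.487.
Z = Σ e^(−Eᵢ/kT) = e^(−0.3364) + e^(−3.487) = 0.7143 + 0.03059 = 0.7449.
F = −kT ln Z = −0.1947 × ln(0.7449) = −0.1947 × -0.2945 = 0.057 eV.

0.057 eV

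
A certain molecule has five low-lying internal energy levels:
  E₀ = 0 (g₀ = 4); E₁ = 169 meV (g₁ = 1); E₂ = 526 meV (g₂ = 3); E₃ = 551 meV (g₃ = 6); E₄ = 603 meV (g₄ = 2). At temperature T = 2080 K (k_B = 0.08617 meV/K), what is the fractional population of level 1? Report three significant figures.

0.0796

k_BT = 0.08617 × 2080 K = 179.23 meV.
Eᵢ/kT = 0, 0.94292, 2.9348, 3.0743, 3.3644.
Z = Σ gᵢe^(−Eᵢ/kT) = 4·e^(−0) + 1·e^(−0.94292) + 3·e^(−2.9348) + 6·e^(−3.0743) + 2·e^(−3.3644) = 4.0000 + 0.38949 + 0.15942 + 0.27733 + 0.069166 = 4.8954.
P₁ = g₁ e^(−E₁/kT) / Z = 0.38949/4.8954 = 0.0796.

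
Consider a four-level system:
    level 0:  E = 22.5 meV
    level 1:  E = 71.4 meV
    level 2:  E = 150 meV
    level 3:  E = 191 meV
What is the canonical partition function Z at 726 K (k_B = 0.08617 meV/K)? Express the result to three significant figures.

Z = 1.16

k_BT = 0.08617 × 726 K = 62.559 meV.
Eᵢ/kT = 0.35966, 1.1413, 2.3977, 3.0531.
Z = Σ e^(−Eᵢ/kT) = e^(−0.35966) + e^(−1.1413) + e^(−2.3977) + e^(−3.0531) = 0.69791 + 0.31940 + 0.090927 + 0.047212 = 1.1554.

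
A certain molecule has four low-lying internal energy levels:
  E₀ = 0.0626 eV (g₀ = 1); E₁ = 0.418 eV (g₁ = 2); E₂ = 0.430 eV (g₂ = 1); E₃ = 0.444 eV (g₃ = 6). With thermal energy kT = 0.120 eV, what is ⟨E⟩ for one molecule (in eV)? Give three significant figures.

Eᵢ/kT = 0.52167, 3.4833, 3.5833, 3.7000.
Z = Σ gᵢe^(−Eᵢ/kT) = 1·e^(−0.52167) + 2·e^(−3.4833) + 1·e^(−3.5833) + 6·e^(−3.7000) = 0.59353 + 0.061412 + 0.027784 + 0.14834 = 0.83107.
⟨E⟩ = Σ Eᵢ gᵢe^(−Eᵢ/kT) / Z = (0.0626·0.59353 + 0.418·0.061412 + 0.430·0.027784 + 0.444·0.14834) / 0.83107 = 0.169 eV.

0.169 eV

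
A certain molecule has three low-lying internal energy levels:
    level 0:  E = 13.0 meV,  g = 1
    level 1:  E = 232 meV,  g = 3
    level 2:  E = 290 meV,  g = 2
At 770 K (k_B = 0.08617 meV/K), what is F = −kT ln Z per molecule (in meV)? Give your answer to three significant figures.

k_BT = 0.08617 × 770 K = 66.351 meV.
Eᵢ/kT = 0.19593, 3.4966, 4.3707.
Z = Σ gᵢe^(−Eᵢ/kT) = 1·e^(−0.19593) + 3·e^(−3.4966) + 2·e^(−4.3707) = 0.82207 + 0.090901 + 0.025285 = 0.93826.
F = −kT ln Z = −66.351 × ln(0.93826) = −66.351 × -0.063728 = 4.23 meV.

4.23 meV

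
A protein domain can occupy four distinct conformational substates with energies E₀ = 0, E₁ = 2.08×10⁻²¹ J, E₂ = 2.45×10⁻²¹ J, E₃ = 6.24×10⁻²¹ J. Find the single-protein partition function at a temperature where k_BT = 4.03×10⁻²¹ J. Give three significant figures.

Z = 2.35

Eᵢ/kT = 0, 0.51613, 0.60794, 1.5484.
Z = Σ e^(−Eᵢ/kT) = e^(−0) + e^(−0.51613) + e^(−0.60794) + e^(−1.5484) = 1.0000 + 0.59683 + 0.54447 + 0.21259 = 2.3539.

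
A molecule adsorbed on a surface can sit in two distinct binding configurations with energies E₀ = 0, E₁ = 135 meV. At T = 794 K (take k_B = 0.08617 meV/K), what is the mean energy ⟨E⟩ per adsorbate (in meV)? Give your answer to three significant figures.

k_BT = 0.08617 × 794 K = 68.419 meV.
Eᵢ/kT = 0, 1.9731.
Z = Σ e^(−Eᵢ/kT) = e^(−0) + e^(−1.9731) = 1.0000 + 0.13903 = 1.1390.
⟨E⟩ = Σ Eᵢ e^(−Eᵢ/kT) / Z = (0·1.0000 + 135·0.13903) / 1.1390 = 16.5 meV.

16.5 meV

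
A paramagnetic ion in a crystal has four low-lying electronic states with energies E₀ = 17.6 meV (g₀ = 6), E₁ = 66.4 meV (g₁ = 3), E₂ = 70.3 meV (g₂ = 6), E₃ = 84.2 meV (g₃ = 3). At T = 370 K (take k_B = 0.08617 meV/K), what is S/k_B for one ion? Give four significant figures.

k_BT = 0.08617 × 370 K = 31.8829 meV.
Eᵢ/kT = 0.552020, 2.08262, 2.20494, 2.64091.
Z = Σ gᵢe^(−Eᵢ/kT) = 6·e^(−0.552020) + 3·e^(−2.08262) + 6·e^(−2.20494) + 3·e^(−2.64091) = 3.45471 + 0.373810 + 0.661543 + 0.213889 = 4.70395.
⟨E⟩ = Σ EᵢPᵢ = 31.9178 meV.
S/k_B = ln Z + ⟨E⟩/kT = ln(4.70395) + 31.9178/31.8829 = 1.54840 + 1.00109 = 2.549.

2.549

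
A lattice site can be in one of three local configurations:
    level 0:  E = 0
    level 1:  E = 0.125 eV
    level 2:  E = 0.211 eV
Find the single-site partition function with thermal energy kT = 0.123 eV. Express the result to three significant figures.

Z = 1.54

Eᵢ/kT = 0, 1.0163, 1.7154.
Z = Σ e^(−Eᵢ/kT) = e^(−0) + e^(−1.0163) + e^(−1.7154) = 1.0000 + 0.36193 + 0.17989 = 1.5418.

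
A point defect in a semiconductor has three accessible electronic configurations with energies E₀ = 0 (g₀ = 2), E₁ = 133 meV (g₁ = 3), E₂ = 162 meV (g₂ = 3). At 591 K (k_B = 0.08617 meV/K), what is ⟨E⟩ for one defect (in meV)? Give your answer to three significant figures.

k_BT = 0.08617 × 591 K = 50.926 meV.
Eᵢ/kT = 0, 2.6116, 3.1811.
Z = Σ gᵢe^(−Eᵢ/kT) = 2·e^(−0) + 3·e^(−2.6116) + 3·e^(−3.1811) = 2.0000 + 0.22025 + 0.12462 = 2.3449.
⟨E⟩ = Σ Eᵢ gᵢe^(−Eᵢ/kT) / Z = (0·2.0000 + 133·0.22025 + 162·0.12462) / 2.3449 = 21.1 meV.

21.1 meV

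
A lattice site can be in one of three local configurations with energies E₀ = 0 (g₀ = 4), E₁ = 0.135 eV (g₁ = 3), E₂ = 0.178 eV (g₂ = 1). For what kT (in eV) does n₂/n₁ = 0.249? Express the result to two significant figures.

n₂/n₁ = (g₂/g₁) exp[−(E₂−E₁)/kT] = 0.249.
⇒ (E₂−E₁)/kT = ln((1/3)/0.249) = ln(1.339) = 0.2919.
kT = 0.043 eV / 0.2919 = 0.15 eV.

0.15 eV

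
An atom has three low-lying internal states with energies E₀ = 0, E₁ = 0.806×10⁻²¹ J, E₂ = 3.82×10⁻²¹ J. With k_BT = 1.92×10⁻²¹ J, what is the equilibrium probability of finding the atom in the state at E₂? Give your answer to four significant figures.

0.07623

Eᵢ/kT = 0, 0.419792, 1.98958.
Z = Σ e^(−Eᵢ/kT) = e^(−0) + e^(−0.419792) + e^(−1.98958) = 1.00000 + 0.657183 + 0.136753 = 1.79394.
P₂ = e^(−E₂/kT) / Z = 0.136753/1.79394 = 0.07623.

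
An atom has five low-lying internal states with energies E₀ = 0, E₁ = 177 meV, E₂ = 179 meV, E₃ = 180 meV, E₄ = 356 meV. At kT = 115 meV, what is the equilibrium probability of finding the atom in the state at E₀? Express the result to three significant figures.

Eᵢ/kT = 0, 1.5391, 1.5565, 1.5652, 3.0957.
Z = Σ e^(−Eᵢ/kT) = e^(−0) + e^(−1.5391) + e^(−1.5565) + e^(−1.5652) + e^(−3.0957) = 1.0000 + 0.21457 + 0.21087 + 0.20905 + 0.045243 = 1.6797.
P₀ = e^(−E₀/kT) / Z = 1.0000/1.6797 = 0.595.

0.595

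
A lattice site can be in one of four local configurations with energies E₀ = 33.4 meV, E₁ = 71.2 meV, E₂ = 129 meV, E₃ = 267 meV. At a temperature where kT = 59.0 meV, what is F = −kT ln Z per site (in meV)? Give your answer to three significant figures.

Eᵢ/kT = 0.56610, 1.2068, 2.1864, 4.5254.
Z = Σ e^(−Eᵢ/kT) = e^(−0.56610) + e^(−1.2068) + e^(−2.1864) + e^(−4.5254) = 0.56774 + 0.29915 + 0.11232 + 0.010830 = 0.99004.
F = −kT ln Z = −59.0 × ln(0.99004) = −59.0 × -0.010010 = 0.591 meV.

0.591 meV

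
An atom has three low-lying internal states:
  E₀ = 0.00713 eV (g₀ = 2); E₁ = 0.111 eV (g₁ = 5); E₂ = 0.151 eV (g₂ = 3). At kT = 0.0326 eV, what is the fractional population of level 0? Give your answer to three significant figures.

Eᵢ/kT = 0.21871, 3.4049, 4.6319.
Z = Σ gᵢe^(−Eᵢ/kT) = 2·e^(−0.21871) + 5·e^(−3.4049) + 3·e^(−4.6319) = 1.6071 + 0.16605 + 0.029209 = 1.8024.
P₀ = g₀ e^(−E₀/kT) / Z = 1.6071/1.8024 = 0.892.

0.892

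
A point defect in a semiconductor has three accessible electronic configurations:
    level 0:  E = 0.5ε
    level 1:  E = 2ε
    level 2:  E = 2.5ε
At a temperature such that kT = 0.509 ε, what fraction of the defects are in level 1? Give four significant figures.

Eᵢ/kT = 0.982318, 3.92927, 4.91159.
Z = Σ e^(−Eᵢ/kT) = e^(−0.982318) + e^(−3.92927) + e^(−4.91159) = 0.374442 + 0.0196580 + 0.00736078 = 0.401461.
P₁ = e^(−E₁/kT) / Z = 0.0196580/0.401461 = 0.04897.

0.04897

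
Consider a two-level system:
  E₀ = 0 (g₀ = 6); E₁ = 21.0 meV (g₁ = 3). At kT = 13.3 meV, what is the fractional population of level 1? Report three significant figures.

0.0935

Eᵢ/kT = 0, 1.5789.
Z = Σ gᵢe^(−Eᵢ/kT) = 6·e^(−0) + 3·e^(−1.5789) = 6.0000 + 0.61861 = 6.6186.
P₁ = g₁ e^(−E₁/kT) / Z = 0.61861/6.6186 = 0.0935.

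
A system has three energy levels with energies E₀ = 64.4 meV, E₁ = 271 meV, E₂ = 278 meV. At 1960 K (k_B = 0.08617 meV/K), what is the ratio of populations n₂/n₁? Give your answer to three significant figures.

0.959

k_BT = 0.08617 × 1960 K = 168.89 meV.
n₂/n₁ = exp[−(E₂−E₁)/kT] = exp(−(7 meV)/(168.89 meV)) = exp(-0.041447) = 0.959.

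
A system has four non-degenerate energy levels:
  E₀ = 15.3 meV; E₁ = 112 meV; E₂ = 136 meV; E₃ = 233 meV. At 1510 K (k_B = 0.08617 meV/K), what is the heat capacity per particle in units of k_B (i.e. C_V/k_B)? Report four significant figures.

0.2957

k_BT = 0.08617 × 1510 K = 130.117 meV.
Eᵢ/kT = 0.117586, 0.860764, 1.04521, 1.79070.
Z = Σ e^(−Eᵢ/kT) = e^(−0.117586) + e^(−0.860764) + e^(−1.04521) + e^(−1.79070) = 0.889064 + 0.422839 + 0.351618 + 0.166843 = 1.83036.
⟨E⟩ = 80.6700 meV, ⟨E²⟩ = 11513.3 meV².
C_V/k_B = (⟨E²⟩ − ⟨E⟩²)/(kT)² = (11513.3 − 6507.65)/16930.4 = 0.2957.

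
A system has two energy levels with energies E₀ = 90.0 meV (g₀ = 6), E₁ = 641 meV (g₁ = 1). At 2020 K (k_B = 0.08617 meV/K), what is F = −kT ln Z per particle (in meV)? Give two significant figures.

k_BT = 0.08617 × 2020 K = 174.1 meV.
Eᵢ/kT = 0.5169, 3.682.
Z = Σ gᵢe^(−Eᵢ/kT) = 6·e^(−0.5169) + 1·e^(−3.682) = 3.578 + 0.02517 = 3.603.
F = −kT ln Z = −174.1 × ln(3.603) = −174.1 × 1.282 = -220 meV.

-220 meV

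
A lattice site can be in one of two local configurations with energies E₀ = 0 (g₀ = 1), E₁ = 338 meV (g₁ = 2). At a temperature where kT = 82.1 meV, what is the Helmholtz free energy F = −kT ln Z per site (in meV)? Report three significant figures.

-2.63 meV

Eᵢ/kT = 0, 4.1169.
Z = Σ gᵢe^(−Eᵢ/kT) = 1·e^(−0) + 2·e^(−4.1169) = 1.0000 + 0.032590 = 1.0326.
F = −kT ln Z = −82.1 × ln(1.0326) = −82.1 × 0.032080 = -2.63 meV.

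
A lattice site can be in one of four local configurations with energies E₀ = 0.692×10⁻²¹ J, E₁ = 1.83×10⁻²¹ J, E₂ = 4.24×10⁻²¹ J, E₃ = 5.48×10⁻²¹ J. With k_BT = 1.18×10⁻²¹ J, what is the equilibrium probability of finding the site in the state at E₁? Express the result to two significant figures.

Eᵢ/kT = 0.5864, 1.551, 3.593, 4.644.
Z = Σ e^(−Eᵢ/kT) = e^(−0.5864) + e^(−1.551) + e^(−3.593) + e^(−4.644) = 0.5563 + 0.2120 + 0.02752 + 0.009619 = 0.8054.
P₁ = e^(−E₁/kT) / Z = 0.2120/0.8054 = 0.26.

0.26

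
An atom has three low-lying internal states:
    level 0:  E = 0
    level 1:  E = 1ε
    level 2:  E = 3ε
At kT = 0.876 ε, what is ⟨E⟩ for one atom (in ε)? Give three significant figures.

Eᵢ/kT = 0, 1.1416, 3.4247.
Z = Σ e^(−Eᵢ/kT) = e^(−0) + e^(−1.1416) + e^(−3.4247) = 1.0000 + 0.31931 + 0.032559 = 1.3519.
⟨E⟩ = Σ Eᵢ e^(−Eᵢ/kT) / Z = (0·1.0000 + 1·0.31931 + 3·0.032559) / 1.3519 = 0.308 ε.

0.308 ε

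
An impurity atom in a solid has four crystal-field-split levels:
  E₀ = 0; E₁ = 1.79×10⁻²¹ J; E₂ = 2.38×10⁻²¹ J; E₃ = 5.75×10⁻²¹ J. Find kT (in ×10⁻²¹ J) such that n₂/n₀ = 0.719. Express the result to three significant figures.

n₂/n₀ = exp[−(E₂−E₀)/kT] = 0.719.
⇒ (E₂−E₀)/kT = ln(1/0.719) = ln(1.3908) = 0.32988.
kT = 2.38 ×10⁻²¹ J / 0.32988 = 7.21 ×10⁻²¹ J.

7.21 ×10⁻²¹ J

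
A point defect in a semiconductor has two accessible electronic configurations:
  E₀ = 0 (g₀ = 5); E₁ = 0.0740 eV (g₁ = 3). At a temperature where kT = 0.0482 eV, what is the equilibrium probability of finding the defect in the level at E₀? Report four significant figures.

Eᵢ/kT = 0, 1.53527.
Z = Σ gᵢe^(−Eᵢ/kT) = 5·e^(−0) + 3·e^(−1.53527) = 5.00000 + 0.646193 = 5.64619.
P₀ = g₀ e^(−E₀/kT) / Z = 5.00000/5.64619 = 0.8856.

0.8856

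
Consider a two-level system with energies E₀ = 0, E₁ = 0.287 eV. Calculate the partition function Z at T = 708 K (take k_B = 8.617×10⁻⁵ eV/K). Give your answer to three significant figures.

k_BT = 8.617×10⁻⁵ × 708 K = 0.061008 eV.
Eᵢ/kT = 0, 4.7043.
Z = Σ e^(−Eᵢ/kT) = e^(−0) + e^(−4.7043) = 1.0000 + 0.0090563 = 1.0091.

Z = 1.01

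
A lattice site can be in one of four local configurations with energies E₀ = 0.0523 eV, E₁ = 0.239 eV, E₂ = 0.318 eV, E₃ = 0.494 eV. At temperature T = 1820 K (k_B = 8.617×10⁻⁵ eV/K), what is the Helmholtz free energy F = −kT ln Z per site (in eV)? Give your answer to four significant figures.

-0.01619 eV

k_BT = 8.617×10⁻⁵ × 1820 K = 0.156829 eV.
Eᵢ/kT = 0.333484, 1.52395, 2.02769, 3.14993.
Z = Σ e^(−Eᵢ/kT) = e^(−0.333484) + e^(−1.52395) + e^(−2.02769) + e^(−3.14993) = 0.716423 + 0.217850 + 0.131639 + 0.0428551 = 1.10877.
F = −kT ln Z = −0.156829 × ln(1.10877) = −0.156829 × 0.103251 = -0.01619 eV.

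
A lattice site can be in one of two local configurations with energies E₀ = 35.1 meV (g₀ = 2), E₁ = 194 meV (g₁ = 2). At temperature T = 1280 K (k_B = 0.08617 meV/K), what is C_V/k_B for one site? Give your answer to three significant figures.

k_BT = 0.08617 × 1280 K = 110.30 meV.
Eᵢ/kT = 0.31822, 1.7588.
Z = Σ gᵢe^(−Eᵢ/kT) = 2·e^(−0.31822) + 2·e^(−1.7588) = 1.4549 + 0.34450 = 1.7994.
⟨E⟩ = 65.522 meV, ⟨E²⟩ = 8201.7 meV².
C_V/k_B = (⟨E²⟩ − ⟨E⟩²)/(kT)² = (8201.7 − 4293.1)/12166 = 0.321.

0.321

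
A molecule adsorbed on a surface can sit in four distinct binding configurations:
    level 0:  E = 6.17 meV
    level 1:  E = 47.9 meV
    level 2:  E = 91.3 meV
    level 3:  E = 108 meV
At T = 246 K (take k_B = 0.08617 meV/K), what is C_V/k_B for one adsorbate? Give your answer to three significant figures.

k_BT = 0.08617 × 246 K = 21.198 meV.
Eᵢ/kT = 0.29107, 2.2596, 4.3070, 5.0948.
Z = Σ e^(−Eᵢ/kT) = e^(−0.29107) + e^(−2.2596) + e^(−4.3070) + e^(−5.0948) = 0.74746 + 0.10439 + 0.013474 + 0.0061285 = 0.87145.
⟨E⟩ = 13.201 meV, ⟨E²⟩ = 518.41 meV².
C_V/k_B = (⟨E²⟩ − ⟨E⟩²)/(kT)² = (518.41 − 174.27)/449.36 = 0.766.

0.766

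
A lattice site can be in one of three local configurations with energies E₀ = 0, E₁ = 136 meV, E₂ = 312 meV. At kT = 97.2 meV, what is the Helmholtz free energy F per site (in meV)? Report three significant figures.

Eᵢ/kT = 0, 1.3992, 3.2099.
Z = Σ e^(−Eᵢ/kT) = e^(−0) + e^(−1.3992) + e^(−3.2099) = 1.0000 + 0.24679 + 0.040361 = 1.2872.
F = −kT ln Z = −97.2 × ln(1.2872) = −97.2 × 0.25247 = -24.5 meV.

-24.5 meV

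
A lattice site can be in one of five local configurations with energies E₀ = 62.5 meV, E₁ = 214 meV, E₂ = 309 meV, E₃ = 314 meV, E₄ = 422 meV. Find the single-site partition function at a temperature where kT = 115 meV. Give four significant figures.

Z = 0.8950

Eᵢ/kT = 0.543478, 1.86087, 2.68696, 2.73043, 3.66957.
Z = Σ e^(−Eᵢ/kT) = e^(−0.543478) + e^(−1.86087) + e^(−2.68696) + e^(−2.73043) + e^(−3.66957) = 0.580725 + 0.155537 + 0.0680876 + 0.0651913 + 0.0254874 = 0.895028.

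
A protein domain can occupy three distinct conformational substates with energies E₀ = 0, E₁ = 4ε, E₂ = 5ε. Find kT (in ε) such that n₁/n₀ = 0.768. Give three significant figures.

15.2 ε

n₁/n₀ = exp[−(E₁−E₀)/kT] = 0.768.
⇒ (E₁−E₀)/kT = ln(1/0.768) = ln(1.3021) = 0.26398.
kT = 4ε / 0.26398 = 15.2 ε.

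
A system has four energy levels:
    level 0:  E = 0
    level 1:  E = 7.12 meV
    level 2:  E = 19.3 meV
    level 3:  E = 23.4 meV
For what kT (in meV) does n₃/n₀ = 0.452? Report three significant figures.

n₃/n₀ = exp[−(E₃−E₀)/kT] = 0.452.
⇒ (E₃−E₀)/kT = ln(1/0.452) = ln(2.2124) = 0.79408.
kT = 23.4 meV / 0.79408 = 29.5 meV.

29.5 meV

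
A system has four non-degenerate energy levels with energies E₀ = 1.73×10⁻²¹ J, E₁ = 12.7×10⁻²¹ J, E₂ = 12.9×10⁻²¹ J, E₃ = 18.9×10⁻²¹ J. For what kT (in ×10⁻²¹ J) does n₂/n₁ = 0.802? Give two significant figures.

n₂/n₁ = exp[−(E₂−E₁)/kT] = 0.802.
⇒ (E₂−E₁)/kT = ln(1/0.802) = ln(1.247) = 0.2207.
kT = 0.2 ×10⁻²¹ J / 0.2207 = 0.91 ×10⁻²¹ J.

0.91 ×10⁻²¹ J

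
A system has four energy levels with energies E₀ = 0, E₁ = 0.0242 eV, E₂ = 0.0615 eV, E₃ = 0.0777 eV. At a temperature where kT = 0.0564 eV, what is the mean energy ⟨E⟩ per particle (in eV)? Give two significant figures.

0.025 eV

Eᵢ/kT = 0, 0.4291, 1.090, 1.378.
Z = Σ e^(−Eᵢ/kT) = e^(−0) + e^(−0.4291) + e^(−1.090) + e^(−1.378) = 1.000 + 0.6511 + 0.3362 + 0.2521 = 2.239.
⟨E⟩ = Σ Eᵢ e^(−Eᵢ/kT) / Z = (0·1.000 + 0.0242·0.6511 + 0.0615·0.3362 + 0.0777·0.2521) / 2.239 = 0.025 eV.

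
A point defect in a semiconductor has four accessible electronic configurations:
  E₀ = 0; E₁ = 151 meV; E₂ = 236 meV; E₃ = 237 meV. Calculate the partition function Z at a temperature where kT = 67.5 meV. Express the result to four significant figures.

Eᵢ/kT = 0, 2.23704, 3.49630, 3.51111.
Z = Σ e^(−Eᵢ/kT) = e^(−0) + e^(−2.23704) + e^(−3.49630) + e^(−3.51111) = 1.00000 + 0.106774 + 0.0303093 + 0.0298637 = 1.16695.

Z = 1.167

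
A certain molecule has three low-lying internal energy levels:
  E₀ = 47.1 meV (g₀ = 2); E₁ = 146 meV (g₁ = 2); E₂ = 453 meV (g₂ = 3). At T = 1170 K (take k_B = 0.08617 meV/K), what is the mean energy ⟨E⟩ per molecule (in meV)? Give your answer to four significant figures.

k_BT = 0.08617 × 1170 K = 100.819 meV.
Eᵢ/kT = 0.467174, 1.44814, 4.49320.
Z = Σ gᵢe^(−Eᵢ/kT) = 2·e^(−0.467174) + 2·e^(−1.44814) + 3·e^(−4.49320) = 1.25354 + 0.470014 + 0.0335544 = 1.75711.
⟨E⟩ = Σ Eᵢ gᵢe^(−Eᵢ/kT) / Z = (47.1·1.25354 + 146·0.470014 + 453·0.0335544) / 1.75711 = 81.31 meV.

81.31 meV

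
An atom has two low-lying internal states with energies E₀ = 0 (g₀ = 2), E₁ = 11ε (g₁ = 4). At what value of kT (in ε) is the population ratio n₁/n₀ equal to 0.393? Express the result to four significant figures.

n₁/n₀ = (g₁/g₀) exp[−(E₁−E₀)/kT] = 0.393.
⇒ (E₁−E₀)/kT = ln((4/2)/0.393) = ln(5.08906) = 1.62709.
kT = 11ε / 1.62709 = 6.761 ε.

6.761 ε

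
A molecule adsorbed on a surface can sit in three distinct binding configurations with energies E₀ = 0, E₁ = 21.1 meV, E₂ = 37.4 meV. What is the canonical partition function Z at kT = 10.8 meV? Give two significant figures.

Z = 1.2

Eᵢ/kT = 0, 1.954, 3.463.
Z = Σ e^(−Eᵢ/kT) = e^(−0) + e^(−1.954) + e^(−3.463) = 1.000 + 0.1417 + 0.03134 = 1.173.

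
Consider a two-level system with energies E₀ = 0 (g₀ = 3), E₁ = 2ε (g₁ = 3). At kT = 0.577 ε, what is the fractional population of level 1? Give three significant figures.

0.0303

Eᵢ/kT = 0, 3.4662.
Z = Σ gᵢe^(−Eᵢ/kT) = 3·e^(−0) + 3·e^(−3.4662) = 3.0000 + 0.093707 = 3.0937.
P₁ = g₁ e^(−E₁/kT) / Z = 0.093707/3.0937 = 0.0303.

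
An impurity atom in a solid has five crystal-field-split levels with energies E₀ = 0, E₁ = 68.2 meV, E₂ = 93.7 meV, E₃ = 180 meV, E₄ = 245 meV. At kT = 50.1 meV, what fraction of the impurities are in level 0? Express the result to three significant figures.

0.692

Eᵢ/kT = 0, 1.3613, 1.8703, 3.5928, 4.8902.
Z = Σ e^(−Eᵢ/kT) = e^(−0) + e^(−1.3613) + e^(−1.8703) + e^(−3.5928) + e^(−4.8902) = 1.0000 + 0.25633 + 0.15408 + 0.027521 + 0.0075199 = 1.4455.
P₀ = e^(−E₀/kT) / Z = 1.0000/1.4455 = 0.692.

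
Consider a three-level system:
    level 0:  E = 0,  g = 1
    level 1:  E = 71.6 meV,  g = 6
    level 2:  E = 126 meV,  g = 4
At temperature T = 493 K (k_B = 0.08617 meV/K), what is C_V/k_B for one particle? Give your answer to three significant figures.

0.995

k_BT = 0.08617 × 493 K = 42.482 meV.
Eᵢ/kT = 0, 1.6854, 2.9660.
Z = Σ gᵢe^(−Eᵢ/kT) = 1·e^(−0) + 6·e^(−1.6854) + 4·e^(−2.9660) = 1.0000 + 1.1122 + 0.20604 = 2.3182.
⟨E⟩ = 45.550 meV, ⟨E²⟩ = 3870.6 meV².
C_V/k_B = (⟨E²⟩ − ⟨E⟩²)/(kT)² = (3870.6 − 2074.8)/1804.7 = 0.995.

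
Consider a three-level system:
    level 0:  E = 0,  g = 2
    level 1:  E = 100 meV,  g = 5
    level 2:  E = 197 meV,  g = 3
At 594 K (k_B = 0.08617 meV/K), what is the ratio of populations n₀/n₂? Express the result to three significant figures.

k_BT = 0.08617 × 594 K = 51.185 meV.
n₀/n₂ = (g₀/g₂) exp[−(E₀−E₂)/kT] = (2/3) × exp(−(-197 meV)/(51.185 meV)) = (2/3) × exp(3.8488) = 31.3.

31.3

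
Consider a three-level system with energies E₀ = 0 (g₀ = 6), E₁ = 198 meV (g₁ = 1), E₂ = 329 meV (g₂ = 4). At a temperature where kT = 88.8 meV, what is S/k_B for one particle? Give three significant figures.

Eᵢ/kT = 0, 2.2297, 3.7050.
Z = Σ gᵢe^(−Eᵢ/kT) = 6·e^(−0) + 1·e^(−2.2297) + 4·e^(−3.7050) = 6.0000 + 0.10756 + 0.098401 = 6.2060.
⟨E⟩ = Σ EᵢPᵢ = 8.6482 meV.
S/k_B = ln Z + ⟨E⟩/kT = ln(6.2060) + 8.6482/88.8 = 1.8255 + 0.097390 = 1.92.

1.92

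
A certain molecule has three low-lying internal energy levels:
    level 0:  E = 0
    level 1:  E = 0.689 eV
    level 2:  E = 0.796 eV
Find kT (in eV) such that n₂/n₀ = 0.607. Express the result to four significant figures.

1.594 eV

n₂/n₀ = exp[−(E₂−E₀)/kT] = 0.607.
⇒ (E₂−E₀)/kT = ln(1/0.607) = ln(1.64745) = 0.499229.
kT = 0.796 eV / 0.499229 = 1.594 eV.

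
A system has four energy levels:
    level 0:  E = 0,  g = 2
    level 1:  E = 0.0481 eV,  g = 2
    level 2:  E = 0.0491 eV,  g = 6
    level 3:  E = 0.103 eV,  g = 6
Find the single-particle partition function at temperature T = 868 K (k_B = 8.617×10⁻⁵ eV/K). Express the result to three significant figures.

Z = 7.68

k_BT = 8.617×10⁻⁵ × 868 K = 0.074796 eV.
Eᵢ/kT = 0, 0.64308, 0.65645, 1.3771.
Z = Σ gᵢe^(−Eᵢ/kT) = 2·e^(−0) + 2·e^(−0.64308) + 6·e^(−0.65645) + 6·e^(−1.3771) = 2.0000 + 1.0513 + 3.1121 + 1.5139 = 7.6773.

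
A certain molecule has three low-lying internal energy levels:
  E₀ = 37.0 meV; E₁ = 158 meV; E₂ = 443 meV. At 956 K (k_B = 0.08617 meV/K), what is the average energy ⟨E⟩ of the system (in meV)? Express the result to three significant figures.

k_BT = 0.08617 × 956 K = 82.379 meV.
Eᵢ/kT = 0.44914, 1.9180, 5.3776.
Z = Σ e^(−Eᵢ/kT) = e^(−0.44914) + e^(−1.9180) + e^(−5.3776) = 0.63818 + 0.14690 + 0.0046189 = 0.78970.
⟨E⟩ = Σ Eᵢ e^(−Eᵢ/kT) / Z = (37.0·0.63818 + 158·0.14690 + 443·0.0046189) / 0.78970 = 61.9 meV.

61.9 meV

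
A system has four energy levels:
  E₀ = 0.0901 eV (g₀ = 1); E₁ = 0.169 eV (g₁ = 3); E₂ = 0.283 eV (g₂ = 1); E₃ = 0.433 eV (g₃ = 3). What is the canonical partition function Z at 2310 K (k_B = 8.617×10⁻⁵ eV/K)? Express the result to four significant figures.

k_BT = 8.617×10⁻⁵ × 2310 K = 0.199053 eV.
Eᵢ/kT = 0.452643, 0.849020, 1.42173, 2.17530.
Z = Σ gᵢe^(−Eᵢ/kT) = 1·e^(−0.452643) + 3·e^(−0.849020) + 1·e^(−1.42173) + 3·e^(−2.17530) = 0.635945 + 1.28350 + 0.241296 + 0.340722 = 2.50146.

Z = 2.501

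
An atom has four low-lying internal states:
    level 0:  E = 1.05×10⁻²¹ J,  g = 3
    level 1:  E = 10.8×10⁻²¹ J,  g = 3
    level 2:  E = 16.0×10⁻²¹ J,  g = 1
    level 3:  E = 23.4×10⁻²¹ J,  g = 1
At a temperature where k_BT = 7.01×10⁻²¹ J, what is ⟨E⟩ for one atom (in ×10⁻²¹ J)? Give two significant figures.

Eᵢ/kT = 0.1498, 1.541, 2.282, 3.338.
Z = Σ gᵢe^(−Eᵢ/kT) = 3·e^(−0.1498) + 3·e^(−1.541) + 1·e^(−2.282) + 1·e^(−3.338) = 2.583 + 0.6425 + 0.1021 + 0.03551 = 3.363.
⟨E⟩ = Σ Eᵢ gᵢe^(−Eᵢ/kT) / Z = (1.05·2.583 + 10.8·0.6425 + 16.0·0.1021 + 23.4·0.03551) / 3.363 = 3.6 ×10⁻²¹ J.

3.6 ×10⁻²¹ J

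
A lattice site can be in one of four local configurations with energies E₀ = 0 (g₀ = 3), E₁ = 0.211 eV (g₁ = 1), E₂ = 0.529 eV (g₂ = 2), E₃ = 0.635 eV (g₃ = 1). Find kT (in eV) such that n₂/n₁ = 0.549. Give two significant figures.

0.25 eV

n₂/n₁ = (g₂/g₁) exp[−(E₂−E₁)/kT] = 0.549.
⇒ (E₂−E₁)/kT = ln((2/1)/0.549) = ln(3.643) = 1.293.
kT = 0.318 eV / 1.293 = 0.25 eV.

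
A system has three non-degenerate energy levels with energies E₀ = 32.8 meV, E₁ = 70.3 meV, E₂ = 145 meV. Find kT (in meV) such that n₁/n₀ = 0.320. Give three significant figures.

32.9 meV

n₁/n₀ = exp[−(E₁−E₀)/kT] = 0.320.
⇒ (E₁−E₀)/kT = ln(1/0.320) = ln(3.1250) = 1.1394.
kT = 37.5 meV / 1.1394 = 32.9 meV.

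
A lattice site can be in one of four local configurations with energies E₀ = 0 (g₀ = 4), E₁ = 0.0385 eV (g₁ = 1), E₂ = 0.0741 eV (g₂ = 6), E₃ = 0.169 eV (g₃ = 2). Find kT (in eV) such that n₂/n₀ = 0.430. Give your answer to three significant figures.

0.0593 eV

n₂/n₀ = (g₂/g₀) exp[−(E₂−E₀)/kT] = 0.430.
⇒ (E₂−E₀)/kT = ln((6/4)/0.430) = ln(3.4884) = 1.2494.
kT = 0.0741 eV / 1.2494 = 0.0593 eV.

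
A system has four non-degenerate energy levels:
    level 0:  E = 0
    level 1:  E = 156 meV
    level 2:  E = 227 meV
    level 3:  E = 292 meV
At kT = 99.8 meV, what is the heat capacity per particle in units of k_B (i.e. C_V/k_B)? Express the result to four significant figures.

Eᵢ/kT = 0, 1.56313, 2.27455, 2.92585.
Z = Σ e^(−Eᵢ/kT) = e^(−0) + e^(−1.56313) + e^(−2.27455) + e^(−2.92585) = 1.00000 + 0.209479 + 0.102843 + 0.0536191 = 1.36594.
⟨E⟩ = 52.4773 meV, ⟨E²⟩ = 10958.8 meV².
C_V/k_B = (⟨E²⟩ − ⟨E⟩²)/(kT)² = (10958.8 − 2753.87)/9960.04 = 0.8238.

0.8238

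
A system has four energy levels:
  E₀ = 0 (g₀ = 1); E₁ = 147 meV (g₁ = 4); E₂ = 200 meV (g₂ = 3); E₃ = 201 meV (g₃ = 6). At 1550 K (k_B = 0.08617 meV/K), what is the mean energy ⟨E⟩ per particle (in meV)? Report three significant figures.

k_BT = 0.08617 × 1550 K = 133.56 meV.
Eᵢ/kT = 0, 1.1006, 1.4975, 1.5049.
Z = Σ gᵢe^(−Eᵢ/kT) = 1·e^(−0) + 4·e^(−1.1006) + 3·e^(−1.4975) + 6·e^(−1.5049) = 1.0000 + 1.3307 + 0.67107 + 1.3322 = 4.3340.
⟨E⟩ = Σ Eᵢ gᵢe^(−Eᵢ/kT) / Z = (0·1.0000 + 147·1.3307 + 200·0.67107 + 201·1.3322) / 4.3340 = 138 meV.

138 meV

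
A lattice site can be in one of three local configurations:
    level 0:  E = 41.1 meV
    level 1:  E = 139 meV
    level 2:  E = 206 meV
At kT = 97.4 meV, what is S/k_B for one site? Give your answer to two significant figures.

0.88

Eᵢ/kT = 0.4220, 1.427, 2.115.
Z = Σ e^(−Eᵢ/kT) = e^(−0.4220) + e^(−1.427) + e^(−2.115) = 0.6557 + 0.2400 + 0.1206 = 1.016.
⟨E⟩ = Σ EᵢPᵢ = 83.81 meV.
S/k_B = ln Z + ⟨E⟩/kT = ln(1.016) + 83.81/97.4 = 0.01587 + 0.8605 = 0.88.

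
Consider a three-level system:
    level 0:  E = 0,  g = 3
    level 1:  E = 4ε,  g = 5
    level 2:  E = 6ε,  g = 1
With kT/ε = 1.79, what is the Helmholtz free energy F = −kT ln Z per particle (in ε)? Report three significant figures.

Eᵢ/kT = 0, 2.2346, 3.3520.
Z = Σ gᵢe^(−Eᵢ/kT) = 3·e^(−0) + 5·e^(−2.2346) + 1·e^(−3.3520) = 3.0000 + 0.53517 + 0.035014 = 3.5702.
F = −kT ln Z = −1.79 × ln(3.5702) = −1.79 × 1.2726 = -2.28 ε.

-2.28 ε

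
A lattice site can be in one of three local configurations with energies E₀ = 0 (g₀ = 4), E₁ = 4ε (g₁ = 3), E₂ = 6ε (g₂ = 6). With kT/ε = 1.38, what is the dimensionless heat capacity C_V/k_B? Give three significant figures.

Eᵢ/kT = 0, 2.8986, 4.3478.
Z = Σ gᵢe^(−Eᵢ/kT) = 4·e^(−0) + 3·e^(−2.8986) + 6·e^(−4.3478) = 4.0000 + 0.16530 + 0.077611 = 4.2429.
⟨E⟩ = 0.26559 ε, ⟨E²⟩ = 1.2819 ε².
C_V/k_B = (⟨E²⟩ − ⟨E⟩²)/(kT)² = (1.2819 − 0.070538)/1.9044 = 0.636.

0.636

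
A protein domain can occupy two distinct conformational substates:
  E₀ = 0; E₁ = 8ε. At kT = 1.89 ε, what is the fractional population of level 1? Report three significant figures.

Eᵢ/kT = 0, 4.2328.
Z = Σ e^(−Eᵢ/kT) = e^(−0) + e^(−4.2328) = 1.0000 + 0.014512 = 1.0145.
P₁ = e^(−E₁/kT) / Z = 0.014512/1.0145 = 0.0143.

0.0143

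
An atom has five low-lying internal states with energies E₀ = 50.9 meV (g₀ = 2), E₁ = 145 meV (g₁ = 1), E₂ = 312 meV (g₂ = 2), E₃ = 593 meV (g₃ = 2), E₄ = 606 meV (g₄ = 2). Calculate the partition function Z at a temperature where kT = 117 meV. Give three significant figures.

Z = 1.75

Eᵢ/kT = 0.43504, 1.2393, 2.6667, 5.0684, 5.1795.
Z = Σ gᵢe^(−Eᵢ/kT) = 2·e^(−0.43504) + 1·e^(−1.2393) + 2·e^(−2.6667) + 2·e^(−5.0684) + 2·e^(−5.1795) = 1.2945 + 0.28959 + 0.13896 + 0.012585 + 0.011262 = 1.7469.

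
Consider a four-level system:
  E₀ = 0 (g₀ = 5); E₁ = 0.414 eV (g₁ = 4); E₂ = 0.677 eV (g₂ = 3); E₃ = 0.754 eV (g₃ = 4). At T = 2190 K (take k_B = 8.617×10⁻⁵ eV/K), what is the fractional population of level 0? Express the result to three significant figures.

k_BT = 8.617×10⁻⁵ × 2190 K = 0.18871 eV.
Eᵢ/kT = 0, 2.1938, 3.5875, 3.9955.
Z = Σ gᵢe^(−Eᵢ/kT) = 5·e^(−0) + 4·e^(−2.1938) + 3·e^(−3.5875) + 4·e^(−3.9955) = 5.0000 + 0.44597 + 0.083002 + 0.073593 = 5.6026.
P₀ = g₀ e^(−E₀/kT) / Z = 5.0000/5.6026 = 0.892.

0.892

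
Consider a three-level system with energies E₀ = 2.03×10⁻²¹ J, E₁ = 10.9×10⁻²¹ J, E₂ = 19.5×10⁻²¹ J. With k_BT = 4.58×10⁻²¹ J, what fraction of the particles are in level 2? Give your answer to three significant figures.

0.0189

Eᵢ/kT = 0.44323, 2.3799, 4.2576.
Z = Σ e^(−Eᵢ/kT) = e^(−0.44323) + e^(−2.3799) + e^(−4.2576) = 0.64196 + 0.092560 + 0.014156 = 0.74868.
P₂ = e^(−E₂/kT) / Z = 0.014156/0.74868 = 0.0189.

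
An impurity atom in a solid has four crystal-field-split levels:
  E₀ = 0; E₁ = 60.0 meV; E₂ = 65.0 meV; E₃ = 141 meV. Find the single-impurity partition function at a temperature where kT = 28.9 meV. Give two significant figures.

Z = 1.2

Eᵢ/kT = 0, 2.076, 2.249, 4.879.
Z = Σ e^(−Eᵢ/kT) = e^(−0) + e^(−2.076) + e^(−2.249) + e^(−4.879) = 1.000 + 0.1254 + 0.1055 + 0.007605 = 1.239.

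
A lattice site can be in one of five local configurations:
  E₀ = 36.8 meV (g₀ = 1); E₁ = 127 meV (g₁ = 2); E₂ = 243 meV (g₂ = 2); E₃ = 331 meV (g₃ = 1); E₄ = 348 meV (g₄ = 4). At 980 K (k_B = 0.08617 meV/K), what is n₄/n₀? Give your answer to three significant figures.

k_BT = 0.08617 × 980 K = 84.447 meV.
n₄/n₀ = (g₄/g₀) exp[−(E₄−E₀)/kT] = (4/1) × exp(−(311.2 meV)/(84.447 meV)) = (4/1) × exp(-3.6852) = 0.100.

0.100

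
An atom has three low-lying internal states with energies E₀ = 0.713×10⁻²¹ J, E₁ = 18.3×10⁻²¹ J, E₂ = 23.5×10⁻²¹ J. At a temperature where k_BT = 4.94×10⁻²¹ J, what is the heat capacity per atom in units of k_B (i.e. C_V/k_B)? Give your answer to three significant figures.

0.530

Eᵢ/kT = 0.14433, 3.7045, 4.7571.
Z = Σ e^(−Eᵢ/kT) = e^(−0.14433) + e^(−3.7045) + e^(−4.7571) = 0.86560 + 0.024613 + 0.0085905 = 0.89880.
⟨E⟩ = 1.4124, ⟨E²⟩ = 14.939.
C_V/k_B = (⟨E²⟩ − ⟨E⟩²)/(kT)² = (14.939 − 1.9949)/24.404 = 0.530.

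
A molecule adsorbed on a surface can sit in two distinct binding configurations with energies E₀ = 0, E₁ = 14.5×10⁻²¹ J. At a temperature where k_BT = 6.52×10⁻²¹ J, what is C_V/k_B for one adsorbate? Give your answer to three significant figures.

Eᵢ/kT = 0, 2.2239.
Z = Σ e^(−Eᵢ/kT) = e^(−0) + e^(−2.2239) = 1.0000 + 0.10819 = 1.1082.
⟨E⟩ = 1.4156, ⟨E²⟩ = 20.526.
C_V/k_B = (⟨E²⟩ − ⟨E⟩²)/(kT)² = (20.526 − 2.0039)/42.510 = 0.436.

0.436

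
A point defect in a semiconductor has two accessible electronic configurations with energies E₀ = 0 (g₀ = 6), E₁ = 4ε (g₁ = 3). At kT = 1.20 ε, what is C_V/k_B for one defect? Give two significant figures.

Eᵢ/kT = 0, 3.333.
Z = Σ gᵢe^(−Eᵢ/kT) = 6·e^(−0) + 3·e^(−3.333) = 6.000 + 0.1071 = 6.107.
⟨E⟩ = 0.07015 ε, ⟨E²⟩ = 0.2806 ε².
C_V/k_B = (⟨E²⟩ − ⟨E⟩²)/(kT)² = (0.2806 − 0.004921)/1.440 = 0.19.

0.19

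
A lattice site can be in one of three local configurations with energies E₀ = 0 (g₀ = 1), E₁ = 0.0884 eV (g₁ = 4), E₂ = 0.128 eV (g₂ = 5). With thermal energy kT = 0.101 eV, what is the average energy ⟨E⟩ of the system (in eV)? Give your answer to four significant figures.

Eᵢ/kT = 0, 0.875248, 1.26733.
Z = Σ gᵢe^(−Eᵢ/kT) = 1·e^(−0) + 4·e^(−0.875248) + 5·e^(−1.26733) = 1.00000 + 1.66703 + 1.40791 = 4.07494.
⟨E⟩ = Σ Eᵢ gᵢe^(−Eᵢ/kT) / Z = (0·1.00000 + 0.0884·1.66703 + 0.128·1.40791) / 4.07494 = 0.08039 eV.

0.08039 eV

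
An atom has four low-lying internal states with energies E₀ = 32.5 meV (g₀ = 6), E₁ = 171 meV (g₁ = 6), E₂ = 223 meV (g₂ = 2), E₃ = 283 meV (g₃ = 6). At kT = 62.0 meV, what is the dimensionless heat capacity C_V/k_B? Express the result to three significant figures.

Eᵢ/kT = 0.52419, 2.7581, 3.5968, 4.5645.
Z = Σ gᵢe^(−Eᵢ/kT) = 6·e^(−0.52419) + 6·e^(−2.7581) + 2·e^(−3.5968) + 6·e^(−4.5645) = 3.5522 + 0.38047 + 0.054823 + 0.062491 = 4.0500.
⟨E⟩ = 51.955 meV, ⟨E²⟩ = 5582.3 meV².
C_V/k_B = (⟨E²⟩ − ⟨E⟩²)/(kT)² = (5582.3 − 2699.3)/3844.0 = 0.750.

0.750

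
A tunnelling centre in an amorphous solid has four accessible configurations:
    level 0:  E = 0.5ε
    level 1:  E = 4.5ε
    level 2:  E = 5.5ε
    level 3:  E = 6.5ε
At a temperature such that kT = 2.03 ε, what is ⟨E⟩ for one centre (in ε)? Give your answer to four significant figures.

1.515 ε

Eᵢ/kT = 0.246305, 2.21675, 2.70936, 3.20197.
Z = Σ e^(−Eᵢ/kT) = e^(−0.246305) + e^(−2.21675) + e^(−2.70936) + e^(−3.20197) = 0.781684 + 0.108963 + 0.0665794 + 0.0406820 = 0.997908.
⟨E⟩ = Σ Eᵢ e^(−Eᵢ/kT) / Z = (0.5·0.781684 + 4.5·0.108963 + 5.5·0.0665794 + 6.5·0.0406820) / 0.997908 = 1.515 ε.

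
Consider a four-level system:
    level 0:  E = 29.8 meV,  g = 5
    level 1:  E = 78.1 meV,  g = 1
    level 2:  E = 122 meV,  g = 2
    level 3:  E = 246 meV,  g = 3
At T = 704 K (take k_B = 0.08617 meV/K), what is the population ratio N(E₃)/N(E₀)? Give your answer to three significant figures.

k_BT = 0.08617 × 704 K = 60.664 meV.
n₃/n₀ = (g₃/g₀) exp[−(E₃−E₀)/kT] = (3/5) × exp(−(216.2 meV)/(60.664 meV)) = (3/5) × exp(-3.5639) = 0.0170.

0.0170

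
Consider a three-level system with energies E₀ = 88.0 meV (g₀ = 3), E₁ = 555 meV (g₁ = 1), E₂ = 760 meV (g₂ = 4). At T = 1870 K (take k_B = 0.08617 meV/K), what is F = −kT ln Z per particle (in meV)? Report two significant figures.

-95 meV

k_BT = 0.08617 × 1870 K = 161.1 meV.
Eᵢ/kT = 0.5462, 3.445, 4.718.
Z = Σ gᵢe^(−Eᵢ/kT) = 3·e^(−0.5462) + 1·e^(−3.445) + 4·e^(−4.718) = 1.737 + 0.03190 + 0.03573 = 1.805.
F = −kT ln Z = −161.1 × ln(1.805) = −161.1 × 0.5906 = -95 meV.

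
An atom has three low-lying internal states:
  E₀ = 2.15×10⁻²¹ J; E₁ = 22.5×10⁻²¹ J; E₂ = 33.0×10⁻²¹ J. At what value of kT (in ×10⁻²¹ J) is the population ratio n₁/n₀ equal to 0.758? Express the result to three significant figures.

73.4 ×10⁻²¹ J

n₁/n₀ = exp[−(E₁−E₀)/kT] = 0.758.
⇒ (E₁−E₀)/kT = ln(1/0.758) = ln(1.3193) = 0.27710.
kT = 20.35 ×10⁻²¹ J / 0.27710 = 73.4 ×10⁻²¹ J.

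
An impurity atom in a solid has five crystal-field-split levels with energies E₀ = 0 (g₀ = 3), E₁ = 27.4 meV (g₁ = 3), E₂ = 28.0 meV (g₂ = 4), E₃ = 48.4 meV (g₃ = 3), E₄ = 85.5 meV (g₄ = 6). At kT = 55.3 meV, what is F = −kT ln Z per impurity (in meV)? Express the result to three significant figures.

Eᵢ/kT = 0, 0.49548, 0.50633, 0.87523, 1.5461.
Z = Σ gᵢe^(−Eᵢ/kT) = 3·e^(−0) + 3·e^(−0.49548) + 4·e^(−0.50633) + 3·e^(−0.87523) + 6·e^(−1.5461) = 3.0000 + 1.8278 + 2.4108 + 1.2503 + 1.2785 = 9.7674.
F = −kT ln Z = −55.3 × ln(9.7674) = −55.3 × 2.2791 = -126 meV.

-126 meV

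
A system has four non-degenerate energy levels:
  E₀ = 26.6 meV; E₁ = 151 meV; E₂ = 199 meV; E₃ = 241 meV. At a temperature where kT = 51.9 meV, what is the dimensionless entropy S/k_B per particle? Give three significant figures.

Eᵢ/kT = 0.51252, 2.9094, 3.8343, 4.6435.
Z = Σ e^(−Eᵢ/kT) = e^(−0.51252) + e^(−2.9094) + e^(−3.8343) + e^(−4.6435) = 0.59898 + 0.054508 + 0.021616 + 0.0096240 = 0.68473.
⟨E⟩ = Σ EᵢPᵢ = 44.959 meV.
S/k_B = ln Z + ⟨E⟩/kT = ln(0.68473) + 44.959/51.9 = -0.37873 + 0.86626 = 0.488.

0.488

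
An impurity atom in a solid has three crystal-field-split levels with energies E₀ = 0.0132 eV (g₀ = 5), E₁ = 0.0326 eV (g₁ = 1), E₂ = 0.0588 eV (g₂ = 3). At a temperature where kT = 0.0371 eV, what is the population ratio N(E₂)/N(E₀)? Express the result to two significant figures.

0.18

n₂/n₀ = (g₂/g₀) exp[−(E₂−E₀)/kT] = (3/5) × exp(−(0.0456 eV)/(0.0371 eV)) = (3/5) × exp(-1.229) = 0.18.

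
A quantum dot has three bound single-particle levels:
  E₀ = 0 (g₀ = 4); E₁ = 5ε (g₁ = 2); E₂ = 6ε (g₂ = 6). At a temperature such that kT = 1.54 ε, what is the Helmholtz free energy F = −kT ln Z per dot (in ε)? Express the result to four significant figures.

Eᵢ/kT = 0, 3.24675, 3.89610.
Z = Σ gᵢe^(−Eᵢ/kT) = 4·e^(−0) + 2·e^(−3.24675) + 6·e^(−3.89610) = 4.00000 + 0.0778009 + 0.121926 = 4.19973.
F = −kT ln Z = −1.54 × ln(4.19973) = −1.54 × 1.43502 = -2.210 ε.

-2.210 ε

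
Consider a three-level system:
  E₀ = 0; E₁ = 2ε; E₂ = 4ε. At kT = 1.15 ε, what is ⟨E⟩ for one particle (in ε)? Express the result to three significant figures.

0.394 ε

Eᵢ/kT = 0, 1.7391, 3.4783.
Z = Σ e^(−Eᵢ/kT) = e^(−0) + e^(−1.7391) + e^(−3.4783) = 1.0000 + 0.17568 + 0.030860 = 1.2065.
⟨E⟩ = Σ Eᵢ e^(−Eᵢ/kT) / Z = (0·1.0000 + 2·0.17568 + 4·0.030860) / 1.2065 = 0.394 ε.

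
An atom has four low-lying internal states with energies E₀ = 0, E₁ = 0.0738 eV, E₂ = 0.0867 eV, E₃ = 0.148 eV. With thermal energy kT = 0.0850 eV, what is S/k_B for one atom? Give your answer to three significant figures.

1.20

Eᵢ/kT = 0, 0.86824, 1.0200, 1.7412.
Z = Σ e^(−Eᵢ/kT) = e^(−0) + e^(−0.86824) + e^(−1.0200) + e^(−1.7412) = 1.0000 + 0.41969 + 0.36059 + 0.17531 = 1.9556.
⟨E⟩ = Σ EᵢPᵢ = 0.045092 eV.
S/k_B = ln Z + ⟨E⟩/kT = ln(1.9556) + 0.045092/0.0850 = 0.67070 + 0.53049 = 1.20.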